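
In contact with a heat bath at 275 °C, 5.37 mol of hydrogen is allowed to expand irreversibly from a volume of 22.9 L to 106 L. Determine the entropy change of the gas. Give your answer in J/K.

ΔS_gas = 68.4 J/K

Entropy is a state function, so ΔS_gas depends only on the end states.
For an isothermal ideal gas ΔS_gas = nR ln(V₂/V₁) = 5.37 × 8.314 × ln(106/22.9) = 68.4 J/K.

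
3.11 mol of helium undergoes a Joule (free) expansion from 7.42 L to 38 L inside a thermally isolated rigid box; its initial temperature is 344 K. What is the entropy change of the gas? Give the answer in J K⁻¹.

ΔS_gas = 42.2 J/K

For an ideal gas in free expansion Q = 0 and W = 0, so T is unchanged.
Entropy is a state function; using a reversible isothermal path, ΔS_gas = nR ln(V₂/V₁) = 3.11 × 8.314 × ln(38/7.42) = 42.2 J/K.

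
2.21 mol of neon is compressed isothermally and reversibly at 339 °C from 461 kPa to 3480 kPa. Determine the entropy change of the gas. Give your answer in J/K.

ΔS_gas = -37.1 J/K

For an isothermal ideal gas ΔS_gas = nR ln(P₁/P₂) = 2.21 × 8.314 × ln(461/3480) = -37.1 J/K.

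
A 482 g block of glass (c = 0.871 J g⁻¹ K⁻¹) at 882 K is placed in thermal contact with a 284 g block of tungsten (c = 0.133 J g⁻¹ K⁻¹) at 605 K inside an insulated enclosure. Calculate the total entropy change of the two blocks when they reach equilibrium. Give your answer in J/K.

Energy balance: T_f = (m₁c₁T₁ + m₂c₂T₂)/(m₁c₁ + m₂c₂) = 859.14 K.
ΔS₁ = m₁c₁ ln(T_f/T₁) = 419.822 × ln(859.14/882) = -11.03 J/K.
ΔS₂ = m₂c₂ ln(T_f/T₂) = 37.772 × ln(859.14/605) = 13.25 J/K.
ΔS_total = -11.03 + 13.25 = 2.22 J/K.

ΔS_total = 2.22 J/K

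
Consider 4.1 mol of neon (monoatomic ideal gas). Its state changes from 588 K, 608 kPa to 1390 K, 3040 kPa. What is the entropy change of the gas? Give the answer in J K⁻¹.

ΔS = 18.5 J/K

ΔS = nC_p ln(T₂/T₁) − nR ln(P₂/P₁), with C_p = 5R/2 = 20.79 J mol⁻¹ K⁻¹ for a monoatomic ideal gas.
ΔS = 4.1 × [20.79 × ln(1390/588) − 8.314 × ln(3040/608)] = 18.5 J/K.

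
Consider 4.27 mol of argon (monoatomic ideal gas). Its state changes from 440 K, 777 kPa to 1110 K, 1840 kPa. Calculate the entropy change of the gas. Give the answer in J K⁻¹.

ΔS = 51.5 J/K

ΔS = nC_p ln(T₂/T₁) − nR ln(P₂/P₁), with C_p = 5R/2 = 20.79 J mol⁻¹ K⁻¹ for a monoatomic ideal gas.
ΔS = 4.27 × [20.79 × ln(1110/440) − 8.314 × ln(1840/777)] = 51.5 J/K.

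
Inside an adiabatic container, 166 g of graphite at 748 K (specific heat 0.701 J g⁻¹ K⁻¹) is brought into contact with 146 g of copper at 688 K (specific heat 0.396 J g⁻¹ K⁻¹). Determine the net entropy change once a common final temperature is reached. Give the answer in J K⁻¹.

Energy balance: T_f = (m₁c₁T₁ + m₂c₂T₂)/(m₁c₁ + m₂c₂) = 728.08 K.
ΔS₁ = m₁c₁ ln(T_f/T₁) = 116.366 × ln(728.08/748) = -3.14 J/K.
ΔS₂ = m₂c₂ ln(T_f/T₂) = 57.816 × ln(728.08/688) = 3.274 J/K.
ΔS_total = -3.14 + 3.274 = 0.134 J/K.

ΔS_total = 0.134 J/K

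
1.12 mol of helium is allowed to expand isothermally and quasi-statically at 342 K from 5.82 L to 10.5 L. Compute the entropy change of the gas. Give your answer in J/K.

For an isothermal ideal gas ΔS_gas = nR ln(V₂/V₁) = 1.12 × 8.314 × ln(10.5/5.82) = 5.49 J/K.

ΔS_gas = 5.49 J/K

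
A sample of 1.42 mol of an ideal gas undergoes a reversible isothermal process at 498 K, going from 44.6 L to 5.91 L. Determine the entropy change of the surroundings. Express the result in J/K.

For an isothermal ideal gas ΔS_gas = nR ln(V₂/V₁) = 1.42 × 8.314 × ln(5.91/44.6) = -23.9 J/K.
The process is reversible, so ΔS_surr = −ΔS_gas = 23.9 J/K and ΔS_universe = 0.

ΔS_surr = 23.9 J/K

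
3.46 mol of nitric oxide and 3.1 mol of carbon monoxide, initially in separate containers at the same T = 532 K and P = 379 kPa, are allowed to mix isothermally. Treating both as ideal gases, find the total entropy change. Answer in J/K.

ΔS_mix = 37.7 J/K

Mole fractions: x_A = 3.46/6.56 = 0.527, x_B = 0.473.
ΔS_mix = −R(n_A ln x_A + n_B ln x_B) = −8.314 × (3.46 ln 0.527 + 3.1 ln 0.473) = 37.7 J/K.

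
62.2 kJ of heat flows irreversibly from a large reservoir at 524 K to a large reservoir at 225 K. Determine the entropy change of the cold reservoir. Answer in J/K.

ΔS_cold = 276 J/K

The cold reservoir gains heat Q, so ΔS_cold = +Q/T_C = 62200/225 = 276 J/K.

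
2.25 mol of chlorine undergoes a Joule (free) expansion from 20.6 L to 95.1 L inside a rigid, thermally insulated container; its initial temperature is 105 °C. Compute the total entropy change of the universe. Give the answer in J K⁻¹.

ΔS_universe = 28.6 J/K

No heat is exchanged and no work is done, so the ideal-gas temperature stays constant.
Entropy is a state function; using a reversible isothermal path, ΔS_gas = nR ln(V₂/V₁) = 2.25 × 8.314 × ln(95.1/20.6) = 28.6 J/K.
The insulated surroundings exchange no heat, so ΔS_surr = 0 and ΔS_universe = ΔS_gas.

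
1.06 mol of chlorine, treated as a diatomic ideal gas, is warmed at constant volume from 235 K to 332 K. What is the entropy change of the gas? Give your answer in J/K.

ΔS = 7.61 J/K

At constant volume, ΔS = nC_V ln(T₂/T₁) with C_V = 5R/2 = 20.79 J mol⁻¹ K⁻¹.
ΔS = 1.06 × 20.79 × ln(332/235) = 7.61 J/K.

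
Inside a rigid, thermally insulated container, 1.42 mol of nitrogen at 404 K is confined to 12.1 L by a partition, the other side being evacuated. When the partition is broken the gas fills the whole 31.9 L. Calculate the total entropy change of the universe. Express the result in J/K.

For an ideal gas in free expansion Q = 0 and W = 0, so T is unchanged.
Entropy is a state function; using a reversible isothermal path, ΔS_gas = nR ln(V₂/V₁) = 1.42 × 8.314 × ln(31.9/12.1) = 11.4 J/K.
The insulated surroundings exchange no heat, so ΔS_surr = 0 and ΔS_universe = ΔS_gas.

ΔS_universe = 11.4 J/K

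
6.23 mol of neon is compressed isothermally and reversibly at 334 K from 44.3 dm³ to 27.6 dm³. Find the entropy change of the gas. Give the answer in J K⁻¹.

ΔS_gas = -24.5 J/K

For an isothermal ideal gas ΔS_gas = nR ln(V₂/V₁) = 6.23 × 8.314 × ln(27.6/44.3) = -24.5 J/K.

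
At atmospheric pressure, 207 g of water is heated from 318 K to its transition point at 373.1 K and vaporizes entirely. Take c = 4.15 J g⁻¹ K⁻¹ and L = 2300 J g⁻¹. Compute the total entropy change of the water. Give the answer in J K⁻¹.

ΔS = 1410 J/K

Warming step: ΔS₁ = m c ln(T_tr/T_i) = 207 × 4.15 × ln(373.1/318) = 137.3 J/K.
Phase change: ΔS₂ = +mL/T_tr = 207 × 2300 / 373.1 = 1276 J/K.
ΔS_total = (137.3) + (1276) = 1410 J/K.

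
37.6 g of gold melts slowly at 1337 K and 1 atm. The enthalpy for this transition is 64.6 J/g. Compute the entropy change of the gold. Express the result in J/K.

ΔS = 1.82 J/K

Heat absorbed by the substance: Q = mL = 37.6 × 64.6 = 2428.96 J.
At constant T, ΔS = Q_rev/T = 2428.96 / 1337 = 1.82 J/K.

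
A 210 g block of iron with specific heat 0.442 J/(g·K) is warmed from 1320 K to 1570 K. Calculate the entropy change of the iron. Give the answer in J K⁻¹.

ΔS = ∫dQ_rev/T = m c ln(T₂/T₁) = 210 × 0.442 × ln(1570/1320) = 16.1 J/K.

ΔS = 16.1 J/K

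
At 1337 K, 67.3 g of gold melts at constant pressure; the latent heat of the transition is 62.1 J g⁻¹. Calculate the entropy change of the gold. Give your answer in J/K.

ΔS = 3.13 J/K

Heat absorbed by the substance: Q = mL = 67.3 × 62.1 = 4179.33 J.
At constant T, ΔS = Q_rev/T = 4179.33 / 1337 = 3.13 J/K.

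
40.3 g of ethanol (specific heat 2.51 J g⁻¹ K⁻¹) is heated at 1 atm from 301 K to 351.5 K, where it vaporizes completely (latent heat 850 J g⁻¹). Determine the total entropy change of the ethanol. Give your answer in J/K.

Warming step: ΔS₁ = m c ln(T_tr/T_i) = 40.3 × 2.51 × ln(351.5/301) = 15.69 J/K.
Phase change: ΔS₂ = +mL/T_tr = 40.3 × 850 / 351.5 = 97.45 J/K.
ΔS_total = (15.69) + (97.45) = 113 J/K.

ΔS = 113 J/K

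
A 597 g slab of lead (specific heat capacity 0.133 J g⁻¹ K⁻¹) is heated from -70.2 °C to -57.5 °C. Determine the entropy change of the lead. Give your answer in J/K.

In kelvin: T₁ = 202.95 K, T₂ = 215.65 K. ΔS = ∫dQ_rev/T = m c ln(T₂/T₁) = 597 × 0.133 × ln(215.65/202.95) = 4.82 J/K.

ΔS = 4.82 J/K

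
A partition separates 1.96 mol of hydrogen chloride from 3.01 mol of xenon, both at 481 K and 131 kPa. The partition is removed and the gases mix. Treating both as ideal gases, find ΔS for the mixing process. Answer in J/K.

Mole fractions: x_A = 1.96/4.97 = 0.394, x_B = 0.606.
ΔS_mix = −R(n_A ln x_A + n_B ln x_B) = −8.314 × (1.96 ln 0.394 + 3.01 ln 0.606) = 27.7 J/K.

ΔS_mix = 27.7 J/K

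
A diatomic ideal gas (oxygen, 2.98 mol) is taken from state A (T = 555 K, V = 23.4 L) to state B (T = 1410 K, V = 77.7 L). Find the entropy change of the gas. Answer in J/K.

ΔS = 87.5 J/K

Entropy is a state function: ΔS = nC_V ln(T₂/T₁) + nR ln(V₂/V₁), with C_V = 5R/2 = 20.79 J mol⁻¹ K⁻¹ for a diatomic ideal gas.
ΔS = 2.98 × [20.79 × ln(1410/555) + 8.314 × ln(77.7/23.4)] = 87.5 J/K.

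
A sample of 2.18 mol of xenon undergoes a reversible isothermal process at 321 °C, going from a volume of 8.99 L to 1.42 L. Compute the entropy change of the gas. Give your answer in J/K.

For an isothermal ideal gas ΔS_gas = nR ln(V₂/V₁) = 2.18 × 8.314 × ln(1.42/8.99) = -33.4 J/K.

ΔS_gas = -33.4 J/K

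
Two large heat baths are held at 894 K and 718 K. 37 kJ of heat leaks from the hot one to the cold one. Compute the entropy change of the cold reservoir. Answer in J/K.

The cold reservoir gains heat Q, so ΔS_cold = +Q/T_C = 37000/718 = 51.5 J/K.

ΔS_cold = 51.5 J/K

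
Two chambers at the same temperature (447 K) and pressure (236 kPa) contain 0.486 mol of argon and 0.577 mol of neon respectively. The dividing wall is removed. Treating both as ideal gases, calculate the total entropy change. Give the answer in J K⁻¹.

Mole fractions: x_A = 0.486/1.06 = 0.457, x_B = 0.543.
ΔS_mix = −R(n_A ln x_A + n_B ln x_B) = −8.314 × (0.486 ln 0.457 + 0.577 ln 0.543) = 6.09 J/K.

ΔS_mix = 6.09 J/K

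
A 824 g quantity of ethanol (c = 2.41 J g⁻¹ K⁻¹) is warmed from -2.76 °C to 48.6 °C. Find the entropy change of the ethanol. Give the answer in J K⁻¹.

ΔS = 345 J/K

In kelvin: T₁ = 270.39 K, T₂ = 321.75 K. ΔS = ∫dQ_rev/T = m c ln(T₂/T₁) = 824 × 2.41 × ln(321.75/270.39) = 345 J/K.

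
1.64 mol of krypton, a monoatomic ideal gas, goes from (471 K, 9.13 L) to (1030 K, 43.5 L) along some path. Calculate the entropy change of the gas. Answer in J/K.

ΔS = 37.3 J/K

Entropy is a state function: ΔS = nC_V ln(T₂/T₁) + nR ln(V₂/V₁), with C_V = 3R/2 = 12.47 J mol⁻¹ K⁻¹ for a monoatomic ideal gas.
ΔS = 1.64 × [12.47 × ln(1030/471) + 8.314 × ln(43.5/9.13)] = 37.3 J/K.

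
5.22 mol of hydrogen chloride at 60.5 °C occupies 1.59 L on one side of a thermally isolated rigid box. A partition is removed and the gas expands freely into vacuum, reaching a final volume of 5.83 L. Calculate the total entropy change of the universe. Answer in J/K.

ΔS_universe = 56.4 J/K

No heat is exchanged and no work is done, so the ideal-gas temperature stays constant.
Entropy is a state function; using a reversible isothermal path, ΔS_gas = nR ln(V₂/V₁) = 5.22 × 8.314 × ln(5.83/1.59) = 56.4 J/K.
The insulated surroundings exchange no heat, so ΔS_surr = 0 and ΔS_universe = ΔS_gas.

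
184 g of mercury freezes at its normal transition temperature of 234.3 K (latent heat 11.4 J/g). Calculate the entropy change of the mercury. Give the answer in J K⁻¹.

ΔS = -8.95 J/K

Heat released by the substance: Q = −mL = −184 × 11.4 = −2097.6 J.
At constant T, ΔS = Q_rev/T = −2097.6 / 234.3 = -8.95 J/K.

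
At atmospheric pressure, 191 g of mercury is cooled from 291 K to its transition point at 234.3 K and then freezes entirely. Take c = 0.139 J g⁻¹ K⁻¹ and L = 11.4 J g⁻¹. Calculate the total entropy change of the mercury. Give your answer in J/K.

ΔS = -15 J/K

Cooling step: ΔS₁ = m c ln(T_tr/T_i) = 191 × 0.139 × ln(234.3/291) = -5.754 J/K.
Phase change: ΔS₂ = −mL/T_tr = −191 × 11.4 / 234.3 = -9.293 J/K.
ΔS_total = (-5.754) + (-9.293) = -15 J/K.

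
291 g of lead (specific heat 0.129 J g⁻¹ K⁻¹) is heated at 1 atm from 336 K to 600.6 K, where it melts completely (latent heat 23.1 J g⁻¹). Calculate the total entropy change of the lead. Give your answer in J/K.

ΔS = 33 J/K

Warming step: ΔS₁ = m c ln(T_tr/T_i) = 291 × 0.129 × ln(600.6/336) = 21.8 J/K.
Phase change: ΔS₂ = +mL/T_tr = 291 × 23.1 / 600.6 = 11.19 J/K.
ΔS_total = (21.8) + (11.19) = 33 J/K.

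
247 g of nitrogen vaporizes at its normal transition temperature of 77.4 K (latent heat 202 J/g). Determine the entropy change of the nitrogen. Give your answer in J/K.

ΔS = 645 J/K

Heat absorbed by the substance: Q = mL = 247 × 202 = 49894 J.
At constant T, ΔS = Q_rev/T = 49894 / 77.4 = 645 J/K.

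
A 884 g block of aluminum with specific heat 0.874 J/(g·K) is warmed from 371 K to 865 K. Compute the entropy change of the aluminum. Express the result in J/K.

ΔS = 654 J/K

ΔS = ∫dQ_rev/T = m c ln(T₂/T₁) = 884 × 0.874 × ln(865/371) = 654 J/K.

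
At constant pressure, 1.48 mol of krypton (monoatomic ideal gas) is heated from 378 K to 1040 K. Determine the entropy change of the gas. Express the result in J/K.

ΔS = 31.1 J/K

At constant pressure, ΔS = nC_p ln(T₂/T₁) with C_p = 5R/2 = 20.79 J mol⁻¹ K⁻¹.
ΔS = 1.48 × 20.79 × ln(1040/378) = 31.1 J/K.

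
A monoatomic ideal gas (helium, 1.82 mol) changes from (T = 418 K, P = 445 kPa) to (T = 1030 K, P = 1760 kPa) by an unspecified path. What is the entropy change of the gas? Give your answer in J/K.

ΔS = nC_p ln(T₂/T₁) − nR ln(P₂/P₁), with C_p = 5R/2 = 20.79 J mol⁻¹ K⁻¹ for a monoatomic ideal gas.
ΔS = 1.82 × [20.79 × ln(1030/418) − 8.314 × ln(1760/445)] = 13.3 J/K.

ΔS = 13.3 J/K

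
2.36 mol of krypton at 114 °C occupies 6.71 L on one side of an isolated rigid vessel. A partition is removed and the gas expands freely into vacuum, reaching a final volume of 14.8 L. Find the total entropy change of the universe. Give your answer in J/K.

No heat is exchanged and no work is done, so the ideal-gas temperature stays constant.
Entropy is a state function; using a reversible isothermal path, ΔS_gas = nR ln(V₂/V₁) = 2.36 × 8.314 × ln(14.8/6.71) = 15.5 J/K.
The insulated surroundings exchange no heat, so ΔS_surr = 0 and ΔS_universe = ΔS_gas.

ΔS_universe = 15.5 J/K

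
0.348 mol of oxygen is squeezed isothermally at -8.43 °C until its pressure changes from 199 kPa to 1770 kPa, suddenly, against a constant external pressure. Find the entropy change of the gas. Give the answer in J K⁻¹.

Entropy is a state function, so ΔS_gas depends only on the end states.
For an isothermal ideal gas ΔS_gas = nR ln(P₁/P₂) = 0.348 × 8.314 × ln(199/1770) = -6.32 J/K.

ΔS_gas = -6.32 J/K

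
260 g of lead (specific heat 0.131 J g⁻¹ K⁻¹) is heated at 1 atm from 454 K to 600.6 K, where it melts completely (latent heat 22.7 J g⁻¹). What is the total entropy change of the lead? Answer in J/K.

Warming step: ΔS₁ = m c ln(T_tr/T_i) = 260 × 0.131 × ln(600.6/454) = 9.531 J/K.
Phase change: ΔS₂ = +mL/T_tr = 260 × 22.7 / 600.6 = 9.827 J/K.
ΔS_total = (9.531) + (9.827) = 19.4 J/K.

ΔS = 19.4 J/K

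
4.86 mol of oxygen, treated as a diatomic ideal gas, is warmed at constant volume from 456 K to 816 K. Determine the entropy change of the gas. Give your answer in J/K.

At constant volume, ΔS = nC_V ln(T₂/T₁) with C_V = 5R/2 = 20.79 J mol⁻¹ K⁻¹.
ΔS = 4.86 × 20.79 × ln(816/456) = 58.8 J/K.

ΔS = 58.8 J/K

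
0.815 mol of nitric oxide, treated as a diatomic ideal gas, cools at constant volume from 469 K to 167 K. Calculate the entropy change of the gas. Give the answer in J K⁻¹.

At constant volume, ΔS = nC_V ln(T₂/T₁) with C_V = 5R/2 = 20.79 J mol⁻¹ K⁻¹.
ΔS = 0.815 × 20.79 × ln(167/469) = -17.5 J/K.

ΔS = -17.5 J/K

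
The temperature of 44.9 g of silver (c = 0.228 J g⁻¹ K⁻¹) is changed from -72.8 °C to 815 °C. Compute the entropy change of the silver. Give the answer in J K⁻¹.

ΔS = 17.3 J/K

In kelvin: T₁ = 200.35 K, T₂ = 1088.15 K. ΔS = ∫dQ_rev/T = m c ln(T₂/T₁) = 44.9 × 0.228 × ln(1088.15/200.35) = 17.3 J/K.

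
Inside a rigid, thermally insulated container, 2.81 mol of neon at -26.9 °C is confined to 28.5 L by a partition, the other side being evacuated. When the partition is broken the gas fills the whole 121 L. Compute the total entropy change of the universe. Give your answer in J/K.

For an ideal gas in free expansion Q = 0 and W = 0, so T is unchanged.
Entropy is a state function; using a reversible isothermal path, ΔS_gas = nR ln(V₂/V₁) = 2.81 × 8.314 × ln(121/28.5) = 33.8 J/K.
The insulated surroundings exchange no heat, so ΔS_surr = 0 and ΔS_universe = ΔS_gas.

ΔS_universe = 33.8 J/K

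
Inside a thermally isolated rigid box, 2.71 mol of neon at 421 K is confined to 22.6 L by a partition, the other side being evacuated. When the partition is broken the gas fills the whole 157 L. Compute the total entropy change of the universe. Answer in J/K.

ΔS_universe = 43.7 J/K

No heat is exchanged and no work is done, so the ideal-gas temperature stays constant.
Entropy is a state function; using a reversible isothermal path, ΔS_gas = nR ln(V₂/V₁) = 2.71 × 8.314 × ln(157/22.6) = 43.7 J/K.
The insulated surroundings exchange no heat, so ΔS_surr = 0 and ΔS_universe = ΔS_gas.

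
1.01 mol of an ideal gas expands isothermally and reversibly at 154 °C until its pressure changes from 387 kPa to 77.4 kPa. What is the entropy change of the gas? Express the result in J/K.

ΔS_gas = 13.5 J/K

For an isothermal ideal gas ΔS_gas = nR ln(P₁/P₂) = 1.01 × 8.314 × ln(387/77.4) = 13.5 J/K.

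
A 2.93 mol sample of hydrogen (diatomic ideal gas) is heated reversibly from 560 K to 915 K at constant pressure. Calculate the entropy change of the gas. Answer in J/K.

ΔS = 41.9 J/K

At constant pressure, ΔS = nC_p ln(T₂/T₁) with C_p = 7R/2 = 29.1 J mol⁻¹ K⁻¹.
ΔS = 2.93 × 29.1 × ln(915/560) = 41.9 J/K.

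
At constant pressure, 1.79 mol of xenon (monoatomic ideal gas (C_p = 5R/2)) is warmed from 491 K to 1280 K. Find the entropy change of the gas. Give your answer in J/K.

ΔS = 35.6 J/K

At constant pressure, ΔS = nC_p ln(T₂/T₁) with C_p = 5R/2 = 20.79 J mol⁻¹ K⁻¹.
ΔS = 1.79 × 20.79 × ln(1280/491) = 35.6 J/K.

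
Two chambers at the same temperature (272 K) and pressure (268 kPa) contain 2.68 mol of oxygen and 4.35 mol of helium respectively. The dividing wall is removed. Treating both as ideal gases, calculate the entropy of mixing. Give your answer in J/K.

ΔS_mix = 38.8 J/K

Mole fractions: x_A = 2.68/7.03 = 0.381, x_B = 0.619.
ΔS_mix = −R(n_A ln x_A + n_B ln x_B) = −8.314 × (2.68 ln 0.381 + 4.35 ln 0.619) = 38.8 J/K.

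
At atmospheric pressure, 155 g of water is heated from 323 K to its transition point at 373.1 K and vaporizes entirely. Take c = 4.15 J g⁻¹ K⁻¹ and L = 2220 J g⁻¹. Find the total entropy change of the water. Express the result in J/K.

Warming step: ΔS₁ = m c ln(T_tr/T_i) = 155 × 4.15 × ln(373.1/323) = 92.75 J/K.
Phase change: ΔS₂ = +mL/T_tr = 155 × 2220 / 373.1 = 922.3 J/K.
ΔS_total = (92.75) + (922.3) = 1020 J/K.

ΔS = 1020 J/K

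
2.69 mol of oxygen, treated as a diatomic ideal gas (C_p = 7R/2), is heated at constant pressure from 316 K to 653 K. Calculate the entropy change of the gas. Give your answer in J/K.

ΔS = 56.8 J/K

At constant pressure, ΔS = nC_p ln(T₂/T₁) with C_p = 7R/2 = 29.1 J mol⁻¹ K⁻¹.
ΔS = 2.69 × 29.1 × ln(653/316) = 56.8 J/K.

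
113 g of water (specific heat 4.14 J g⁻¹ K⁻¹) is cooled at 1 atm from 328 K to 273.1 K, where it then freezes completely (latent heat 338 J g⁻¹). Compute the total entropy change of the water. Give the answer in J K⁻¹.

Cooling step: ΔS₁ = m c ln(T_tr/T_i) = 113 × 4.14 × ln(273.1/328) = -85.69 J/K.
Phase change: ΔS₂ = −mL/T_tr = −113 × 338 / 273.1 = -139.9 J/K.
ΔS_total = (-85.69) + (-139.9) = -226 J/K.

ΔS = -226 J/K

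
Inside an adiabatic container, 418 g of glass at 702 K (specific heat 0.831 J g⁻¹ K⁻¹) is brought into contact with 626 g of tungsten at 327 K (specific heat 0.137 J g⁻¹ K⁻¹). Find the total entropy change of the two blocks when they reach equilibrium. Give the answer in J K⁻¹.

Energy balance: T_f = (m₁c₁T₁ + m₂c₂T₂)/(m₁c₁ + m₂c₂) = 627.75 K.
ΔS₁ = m₁c₁ ln(T_f/T₁) = 347.358 × ln(627.75/702) = -38.83 J/K.
ΔS₂ = m₂c₂ ln(T_f/T₂) = 85.762 × ln(627.75/327) = 55.93 J/K.
ΔS_total = -38.83 + 55.93 = 17.1 J/K.

ΔS_total = 17.1 J/K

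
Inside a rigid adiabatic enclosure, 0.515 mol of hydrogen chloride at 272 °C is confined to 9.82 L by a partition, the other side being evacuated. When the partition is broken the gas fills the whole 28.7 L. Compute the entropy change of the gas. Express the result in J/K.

For an ideal gas in free expansion Q = 0 and W = 0, so T is unchanged.
Entropy is a state function; using a reversible isothermal path, ΔS_gas = nR ln(V₂/V₁) = 0.515 × 8.314 × ln(28.7/9.82) = 4.59 J/K.

ΔS_gas = 4.59 J/K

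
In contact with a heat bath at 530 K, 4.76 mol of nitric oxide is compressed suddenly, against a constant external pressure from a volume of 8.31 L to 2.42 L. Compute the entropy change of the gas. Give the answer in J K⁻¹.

Entropy is a state function, so ΔS_gas depends only on the end states.
For an isothermal ideal gas ΔS_gas = nR ln(V₂/V₁) = 4.76 × 8.314 × ln(2.42/8.31) = -48.8 J/K.

ΔS_gas = -48.8 J/K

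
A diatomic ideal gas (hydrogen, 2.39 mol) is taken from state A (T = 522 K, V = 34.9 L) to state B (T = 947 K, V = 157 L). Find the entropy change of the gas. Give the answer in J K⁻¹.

ΔS = 59.5 J/K

Entropy is a state function: ΔS = nC_V ln(T₂/T₁) + nR ln(V₂/V₁), with C_V = 5R/2 = 20.79 J mol⁻¹ K⁻¹ for a diatomic ideal gas.
ΔS = 2.39 × [20.79 × ln(947/522) + 8.314 × ln(157/34.9)] = 59.5 J/K.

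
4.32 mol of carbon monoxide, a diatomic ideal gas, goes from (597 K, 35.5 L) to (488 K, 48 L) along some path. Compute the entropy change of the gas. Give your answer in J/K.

Entropy is a state function: ΔS = nC_V ln(T₂/T₁) + nR ln(V₂/V₁), with C_V = 5R/2 = 20.79 J mol⁻¹ K⁻¹ for a diatomic ideal gas.
ΔS = 4.32 × [20.79 × ln(488/597) + 8.314 × ln(48/35.5)] = -7.27 J/K.

ΔS = -7.27 J/K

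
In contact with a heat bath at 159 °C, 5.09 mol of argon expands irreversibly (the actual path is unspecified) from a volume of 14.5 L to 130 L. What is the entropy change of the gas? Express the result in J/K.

ΔS_gas = 92.8 J/K

Entropy is a state function, so ΔS_gas depends only on the end states.
For an isothermal ideal gas ΔS_gas = nR ln(V₂/V₁) = 5.09 × 8.314 × ln(130/14.5) = 92.8 J/K.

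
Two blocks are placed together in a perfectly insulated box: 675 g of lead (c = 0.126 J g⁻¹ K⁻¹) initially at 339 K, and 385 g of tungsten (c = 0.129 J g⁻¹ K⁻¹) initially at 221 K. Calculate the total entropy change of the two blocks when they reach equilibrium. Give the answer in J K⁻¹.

Energy balance: T_f = (m₁c₁T₁ + m₂c₂T₂)/(m₁c₁ + m₂c₂) = 295.5 K.
ΔS₁ = m₁c₁ ln(T_f/T₁) = 85.05 × ln(295.5/339) = -11.68 J/K.
ΔS₂ = m₂c₂ ln(T_f/T₂) = 49.665 × ln(295.5/221) = 14.43 J/K.
ΔS_total = -11.68 + 14.43 = 2.75 J/K.

ΔS_total = 2.75 J/K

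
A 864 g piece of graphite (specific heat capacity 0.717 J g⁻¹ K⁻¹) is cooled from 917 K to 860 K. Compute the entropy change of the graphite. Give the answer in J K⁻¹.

ΔS = -39.8 J/K

ΔS = ∫dQ_rev/T = m c ln(T₂/T₁) = 864 × 0.717 × ln(860/917) = -39.8 J/K.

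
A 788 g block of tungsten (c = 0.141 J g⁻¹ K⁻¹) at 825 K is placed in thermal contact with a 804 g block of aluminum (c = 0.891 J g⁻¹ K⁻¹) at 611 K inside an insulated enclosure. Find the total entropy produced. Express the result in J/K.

ΔS_total = 4.66 J/K

Energy balance: T_f = (m₁c₁T₁ + m₂c₂T₂)/(m₁c₁ + m₂c₂) = 639.73 K.
ΔS₁ = m₁c₁ ln(T_f/T₁) = 111.108 × ln(639.73/825) = -28.26 J/K.
ΔS₂ = m₂c₂ ln(T_f/T₂) = 716.364 × ln(639.73/611) = 32.92 J/K.
ΔS_total = -28.26 + 32.92 = 4.66 J/K.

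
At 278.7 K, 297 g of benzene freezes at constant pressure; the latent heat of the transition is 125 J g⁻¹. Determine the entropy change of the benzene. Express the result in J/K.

ΔS = -133 J/K

Heat released by the substance: Q = −mL = −297 × 125 = −37125 J.
At constant T, ΔS = Q_rev/T = −37125 / 278.7 = -133 J/K.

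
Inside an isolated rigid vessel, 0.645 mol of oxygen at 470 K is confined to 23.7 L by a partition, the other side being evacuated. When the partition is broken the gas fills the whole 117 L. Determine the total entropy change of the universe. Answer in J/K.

For an ideal gas in free expansion Q = 0 and W = 0, so T is unchanged.
Entropy is a state function; using a reversible isothermal path, ΔS_gas = nR ln(V₂/V₁) = 0.645 × 8.314 × ln(117/23.7) = 8.56 J/K.
The insulated surroundings exchange no heat, so ΔS_surr = 0 and ΔS_universe = ΔS_gas.

ΔS_universe = 8.56 J/K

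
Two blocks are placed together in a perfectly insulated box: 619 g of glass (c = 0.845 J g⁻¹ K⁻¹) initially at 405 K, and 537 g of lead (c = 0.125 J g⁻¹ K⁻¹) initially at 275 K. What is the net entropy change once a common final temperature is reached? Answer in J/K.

ΔS_total = 4.04 J/K

Energy balance: T_f = (m₁c₁T₁ + m₂c₂T₂)/(m₁c₁ + m₂c₂) = 390.21 K.
ΔS₁ = m₁c₁ ln(T_f/T₁) = 523.055 × ln(390.21/405) = -19.45 J/K.
ΔS₂ = m₂c₂ ln(T_f/T₂) = 67.125 × ln(390.21/275) = 23.49 J/K.
ΔS_total = -19.45 + 23.49 = 4.04 J/K.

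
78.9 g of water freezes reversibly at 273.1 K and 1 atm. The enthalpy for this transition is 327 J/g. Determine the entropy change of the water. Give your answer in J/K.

Heat released by the substance: Q = −mL = −78.9 × 327 = −25800.3 J.
At constant T, ΔS = Q_rev/T = −25800.3 / 273.1 = -94.5 J/K.

ΔS = -94.5 J/K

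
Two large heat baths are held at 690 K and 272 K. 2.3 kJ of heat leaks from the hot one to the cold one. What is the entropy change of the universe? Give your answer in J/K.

ΔS_total = 5.12 J/K

ΔS_hot = −Q/T_H = −2300/690 = -3.333 J/K and ΔS_cold = +Q/T_C = 2300/272 = 8.456 J/K.
ΔS_total = -3.333 + 8.456 = 5.12 J/K, positive as the second law requires.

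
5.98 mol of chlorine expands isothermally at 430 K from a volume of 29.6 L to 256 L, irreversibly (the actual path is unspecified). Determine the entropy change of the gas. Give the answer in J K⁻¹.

Entropy is a state function, so ΔS_gas depends only on the end states.
For an isothermal ideal gas ΔS_gas = nR ln(V₂/V₁) = 5.98 × 8.314 × ln(256/29.6) = 107 J/K.

ΔS_gas = 107 J/K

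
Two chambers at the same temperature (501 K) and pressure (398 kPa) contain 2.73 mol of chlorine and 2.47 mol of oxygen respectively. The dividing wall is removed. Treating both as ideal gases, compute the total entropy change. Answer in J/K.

Mole fractions: x_A = 2.73/5.2 = 0.525, x_B = 0.475.
ΔS_mix = −R(n_A ln x_A + n_B ln x_B) = −8.314 × (2.73 ln 0.525 + 2.47 ln 0.475) = 29.9 J/K.

ΔS_mix = 29.9 J/K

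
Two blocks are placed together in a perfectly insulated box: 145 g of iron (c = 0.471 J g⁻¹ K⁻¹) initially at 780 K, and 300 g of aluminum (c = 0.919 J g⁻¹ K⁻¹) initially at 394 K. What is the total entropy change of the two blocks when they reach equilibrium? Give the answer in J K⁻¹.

Energy balance: T_f = (m₁c₁T₁ + m₂c₂T₂)/(m₁c₁ + m₂c₂) = 470.63 K.
ΔS₁ = m₁c₁ ln(T_f/T₁) = 68.295 × ln(470.63/780) = -34.5 J/K.
ΔS₂ = m₂c₂ ln(T_f/T₂) = 275.7 × ln(470.63/394) = 49 J/K.
ΔS_total = -34.5 + 49 = 14.5 J/K.

ΔS_total = 14.5 J/K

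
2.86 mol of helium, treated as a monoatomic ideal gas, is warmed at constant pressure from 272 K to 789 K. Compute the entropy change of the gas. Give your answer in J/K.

At constant pressure, ΔS = nC_p ln(T₂/T₁) with C_p = 5R/2 = 20.79 J mol⁻¹ K⁻¹.
ΔS = 2.86 × 20.79 × ln(789/272) = 63.3 J/K.

ΔS = 63.3 J/K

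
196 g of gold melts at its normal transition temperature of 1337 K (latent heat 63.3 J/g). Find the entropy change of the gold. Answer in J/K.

Heat absorbed by the substance: Q = mL = 196 × 63.3 = 12406.8 J.
At constant T, ΔS = Q_rev/T = 12406.8 / 1337 = 9.28 J/K.

ΔS = 9.28 J/K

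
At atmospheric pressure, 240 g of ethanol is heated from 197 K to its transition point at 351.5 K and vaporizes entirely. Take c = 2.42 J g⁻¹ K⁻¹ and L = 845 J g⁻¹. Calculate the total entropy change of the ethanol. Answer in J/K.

Warming step: ΔS₁ = m c ln(T_tr/T_i) = 240 × 2.42 × ln(351.5/197) = 336.3 J/K.
Phase change: ΔS₂ = +mL/T_tr = 240 × 845 / 351.5 = 577 J/K.
ΔS_total = (336.3) + (577) = 913 J/K.

ΔS = 913 J/K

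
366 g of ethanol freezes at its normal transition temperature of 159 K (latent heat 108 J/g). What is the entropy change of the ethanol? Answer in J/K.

Heat released by the substance: Q = −mL = −366 × 108 = −39528 J.
At constant T, ΔS = Q_rev/T = −39528 / 159 = -249 J/K.

ΔS = -249 J/K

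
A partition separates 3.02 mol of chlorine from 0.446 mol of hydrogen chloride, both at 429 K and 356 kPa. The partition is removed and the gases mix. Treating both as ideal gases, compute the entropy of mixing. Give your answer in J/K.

ΔS_mix = 11.1 J/K

Mole fractions: x_A = 3.02/3.47 = 0.871, x_B = 0.129.
ΔS_mix = −R(n_A ln x_A + n_B ln x_B) = −8.314 × (3.02 ln 0.871 + 0.446 ln 0.129) = 11.1 J/K.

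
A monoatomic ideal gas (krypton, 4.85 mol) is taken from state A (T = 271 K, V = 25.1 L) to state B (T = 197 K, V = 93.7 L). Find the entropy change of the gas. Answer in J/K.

ΔS = 33.8 J/K

Entropy is a state function: ΔS = nC_V ln(T₂/T₁) + nR ln(V₂/V₁), with C_V = 3R/2 = 12.47 J mol⁻¹ K⁻¹ for a monoatomic ideal gas.
ΔS = 4.85 × [12.47 × ln(197/271) + 8.314 × ln(93.7/25.1)] = 33.8 J/K.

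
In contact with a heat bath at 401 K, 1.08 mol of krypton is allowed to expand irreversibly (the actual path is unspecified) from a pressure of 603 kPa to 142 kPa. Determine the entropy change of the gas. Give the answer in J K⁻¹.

ΔS_gas = 13 J/K

Entropy is a state function, so ΔS_gas depends only on the end states.
For an isothermal ideal gas ΔS_gas = nR ln(P₁/P₂) = 1.08 × 8.314 × ln(603/142) = 13 J/K.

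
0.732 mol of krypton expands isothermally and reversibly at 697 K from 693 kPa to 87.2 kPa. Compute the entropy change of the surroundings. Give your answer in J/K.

For an isothermal ideal gas ΔS_gas = nR ln(P₁/P₂) = 0.732 × 8.314 × ln(693/87.2) = 12.6 J/K.
The process is reversible, so ΔS_surr = −ΔS_gas = -12.6 J/K and ΔS_universe = 0.

ΔS_surr = -12.6 J/K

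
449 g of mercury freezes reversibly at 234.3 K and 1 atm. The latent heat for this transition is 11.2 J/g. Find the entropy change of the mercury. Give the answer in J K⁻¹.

Heat released by the substance: Q = −mL = −449 × 11.2 = −5028.8 J.
At constant T, ΔS = Q_rev/T = −5028.8 / 234.3 = -21.5 J/K.

ΔS = -21.5 J/K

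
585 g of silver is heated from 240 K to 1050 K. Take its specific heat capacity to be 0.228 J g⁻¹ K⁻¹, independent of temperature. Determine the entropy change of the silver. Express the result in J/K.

ΔS = ∫dQ_rev/T = m c ln(T₂/T₁) = 585 × 0.228 × ln(1050/240) = 197 J/K.

ΔS = 197 J/K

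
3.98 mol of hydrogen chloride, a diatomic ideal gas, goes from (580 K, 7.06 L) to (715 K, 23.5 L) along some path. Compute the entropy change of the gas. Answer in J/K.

Entropy is a state function: ΔS = nC_V ln(T₂/T₁) + nR ln(V₂/V₁), with C_V = 5R/2 = 20.79 J mol⁻¹ K⁻¹ for a diatomic ideal gas.
ΔS = 3.98 × [20.79 × ln(715/580) + 8.314 × ln(23.5/7.06)] = 57.1 J/K.

ΔS = 57.1 J/K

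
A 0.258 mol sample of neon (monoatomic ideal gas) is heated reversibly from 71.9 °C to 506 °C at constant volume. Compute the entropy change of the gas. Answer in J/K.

ΔS = 2.62 J/K

In kelvin: T₁ = 345.05 K, T₂ = 779.15 K. At constant volume, ΔS = nC_V ln(T₂/T₁) with C_V = 3R/2 = 12.47 J mol⁻¹ K⁻¹.
ΔS = 0.258 × 12.47 × ln(779.15/345.05) = 2.62 J/K.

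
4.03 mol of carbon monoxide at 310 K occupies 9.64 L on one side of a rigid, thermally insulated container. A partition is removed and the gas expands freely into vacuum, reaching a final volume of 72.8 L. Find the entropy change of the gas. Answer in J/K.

For an ideal gas in free expansion Q = 0 and W = 0, so T is unchanged.
Entropy is a state function; using a reversible isothermal path, ΔS_gas = nR ln(V₂/V₁) = 4.03 × 8.314 × ln(72.8/9.64) = 67.7 J/K.

ΔS_gas = 67.7 J/K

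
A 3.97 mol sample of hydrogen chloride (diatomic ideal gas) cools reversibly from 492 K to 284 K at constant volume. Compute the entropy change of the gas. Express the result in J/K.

At constant volume, ΔS = nC_V ln(T₂/T₁) with C_V = 5R/2 = 20.79 J mol⁻¹ K⁻¹.
ΔS = 3.97 × 20.79 × ln(284/492) = -45.3 J/K.

ΔS = -45.3 J/K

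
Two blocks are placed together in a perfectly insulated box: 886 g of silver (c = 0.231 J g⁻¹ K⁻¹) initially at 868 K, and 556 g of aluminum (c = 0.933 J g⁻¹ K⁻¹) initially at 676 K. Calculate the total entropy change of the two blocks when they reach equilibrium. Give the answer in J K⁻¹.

ΔS_total = 4.75 J/K

Energy balance: T_f = (m₁c₁T₁ + m₂c₂T₂)/(m₁c₁ + m₂c₂) = 730.32 K.
ΔS₁ = m₁c₁ ln(T_f/T₁) = 204.666 × ln(730.32/868) = -35.348 J/K.
ΔS₂ = m₂c₂ ln(T_f/T₂) = 518.748 × ln(730.32/676) = 40.094 J/K.
ΔS_total = -35.348 + 40.094 = 4.75 J/K.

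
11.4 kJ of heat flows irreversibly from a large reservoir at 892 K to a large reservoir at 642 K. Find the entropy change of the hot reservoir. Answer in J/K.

ΔS_hot = -12.8 J/K

The hot reservoir loses heat Q, so ΔS_hot = −Q/T_H = −11400/892 = -12.8 J/K.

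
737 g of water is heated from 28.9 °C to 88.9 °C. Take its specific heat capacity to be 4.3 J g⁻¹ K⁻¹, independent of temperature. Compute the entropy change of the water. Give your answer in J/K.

In kelvin: T₁ = 302.05 K, T₂ = 362.05 K. ΔS = ∫dQ_rev/T = m c ln(T₂/T₁) = 737 × 4.3 × ln(362.05/302.05) = 574 J/K.

ΔS = 574 J/K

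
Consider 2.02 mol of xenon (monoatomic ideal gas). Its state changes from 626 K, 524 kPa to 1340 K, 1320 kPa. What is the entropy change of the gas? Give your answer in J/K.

ΔS = nC_p ln(T₂/T₁) − nR ln(P₂/P₁), with C_p = 5R/2 = 20.79 J mol⁻¹ K⁻¹ for a monoatomic ideal gas.
ΔS = 2.02 × [20.79 × ln(1340/626) − 8.314 × ln(1320/524)] = 16.4 J/K.

ΔS = 16.4 J/K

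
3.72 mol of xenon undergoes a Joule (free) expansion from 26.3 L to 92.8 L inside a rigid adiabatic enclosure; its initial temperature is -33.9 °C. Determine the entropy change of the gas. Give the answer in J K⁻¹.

For an ideal gas in free expansion Q = 0 and W = 0, so T is unchanged.
Entropy is a state function; using a reversible isothermal path, ΔS_gas = nR ln(V₂/V₁) = 3.72 × 8.314 × ln(92.8/26.3) = 39 J/K.

ΔS_gas = 39 J/K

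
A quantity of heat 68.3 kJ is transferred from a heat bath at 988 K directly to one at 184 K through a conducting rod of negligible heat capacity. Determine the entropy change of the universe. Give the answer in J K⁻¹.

ΔS_hot = −Q/T_H = −68300/988 = -69.13 J/K and ΔS_cold = +Q/T_C = 68300/184 = 371.2 J/K.
ΔS_total = -69.13 + 371.2 = 302 J/K, positive as the second law requires.

ΔS_total = 302 J/K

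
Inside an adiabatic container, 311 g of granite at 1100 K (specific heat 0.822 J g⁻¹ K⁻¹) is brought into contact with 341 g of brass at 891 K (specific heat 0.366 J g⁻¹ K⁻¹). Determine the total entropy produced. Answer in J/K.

ΔS_total = 1.81 J/K

Energy balance: T_f = (m₁c₁T₁ + m₂c₂T₂)/(m₁c₁ + m₂c₂) = 1031.4 K.
ΔS₁ = m₁c₁ ln(T_f/T₁) = 255.642 × ln(1031.4/1100) = -16.452 J/K.
ΔS₂ = m₂c₂ ln(T_f/T₂) = 124.806 × ln(1031.4/891) = 18.267 J/K.
ΔS_total = -16.452 + 18.267 = 1.81 J/K.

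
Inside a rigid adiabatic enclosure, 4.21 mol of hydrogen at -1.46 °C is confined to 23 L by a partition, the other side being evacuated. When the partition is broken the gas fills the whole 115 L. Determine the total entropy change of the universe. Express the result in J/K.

No heat is exchanged and no work is done, so the ideal-gas temperature stays constant.
Entropy is a state function; using a reversible isothermal path, ΔS_gas = nR ln(V₂/V₁) = 4.21 × 8.314 × ln(115/23) = 56.3 J/K.
The insulated surroundings exchange no heat, so ΔS_surr = 0 and ΔS_universe = ΔS_gas.

ΔS_universe = 56.3 J/K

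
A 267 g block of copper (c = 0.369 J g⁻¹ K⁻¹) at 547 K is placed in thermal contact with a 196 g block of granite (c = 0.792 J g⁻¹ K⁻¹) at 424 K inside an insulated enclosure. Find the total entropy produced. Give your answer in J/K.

Energy balance: T_f = (m₁c₁T₁ + m₂c₂T₂)/(m₁c₁ + m₂c₂) = 471.76 K.
ΔS₁ = m₁c₁ ln(T_f/T₁) = 98.523 × ln(471.76/547) = -14.58 J/K.
ΔS₂ = m₂c₂ ln(T_f/T₂) = 155.232 × ln(471.76/424) = 16.57 J/K.
ΔS_total = -14.58 + 16.57 = 1.99 J/K.

ΔS_total = 1.99 J/K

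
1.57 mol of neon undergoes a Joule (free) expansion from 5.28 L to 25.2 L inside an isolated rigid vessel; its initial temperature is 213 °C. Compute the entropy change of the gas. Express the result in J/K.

No heat is exchanged and no work is done, so the ideal-gas temperature stays constant.
Entropy is a state function; using a reversible isothermal path, ΔS_gas = nR ln(V₂/V₁) = 1.57 × 8.314 × ln(25.2/5.28) = 20.4 J/K.

ΔS_gas = 20.4 J/K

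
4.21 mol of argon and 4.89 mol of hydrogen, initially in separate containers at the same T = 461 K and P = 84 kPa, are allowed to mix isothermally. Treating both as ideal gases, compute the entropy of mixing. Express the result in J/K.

Mole fractions: x_A = 4.21/9.1 = 0.463, x_B = 0.537.
ΔS_mix = −R(n_A ln x_A + n_B ln x_B) = −8.314 × (4.21 ln 0.463 + 4.89 ln 0.537) = 52.2 J/K.

ΔS_mix = 52.2 J/K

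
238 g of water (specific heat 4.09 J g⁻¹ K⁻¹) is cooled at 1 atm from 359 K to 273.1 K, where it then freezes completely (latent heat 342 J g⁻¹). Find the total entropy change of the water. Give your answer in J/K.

Cooling step: ΔS₁ = m c ln(T_tr/T_i) = 238 × 4.09 × ln(273.1/359) = -266.2 J/K.
Phase change: ΔS₂ = −mL/T_tr = −238 × 342 / 273.1 = -298 J/K.
ΔS_total = (-266.2) + (-298) = -564 J/K.

ΔS = -564 J/K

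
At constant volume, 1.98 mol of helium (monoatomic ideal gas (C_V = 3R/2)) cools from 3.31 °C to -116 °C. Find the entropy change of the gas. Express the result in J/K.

ΔS = -13.9 J/K

In kelvin: T₁ = 276.46 K, T₂ = 157.15 K. At constant volume, ΔS = nC_V ln(T₂/T₁) with C_V = 3R/2 = 12.47 J mol⁻¹ K⁻¹.
ΔS = 1.98 × 12.47 × ln(157.15/276.46) = -13.9 J/K.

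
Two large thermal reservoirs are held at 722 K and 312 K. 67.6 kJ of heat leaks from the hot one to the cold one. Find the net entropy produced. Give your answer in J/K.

ΔS_hot = −Q/T_H = −67600/722 = -93.63 J/K and ΔS_cold = +Q/T_C = 67600/312 = 216.7 J/K.
ΔS_total = -93.63 + 216.7 = 123 J/K, positive as the second law requires.

ΔS_total = 123 J/K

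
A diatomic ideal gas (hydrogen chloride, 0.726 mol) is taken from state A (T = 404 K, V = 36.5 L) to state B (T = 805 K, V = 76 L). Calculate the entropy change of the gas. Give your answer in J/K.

ΔS = 14.8 J/K

Entropy is a state function: ΔS = nC_V ln(T₂/T₁) + nR ln(V₂/V₁), with C_V = 5R/2 = 20.79 J mol⁻¹ K⁻¹ for a diatomic ideal gas.
ΔS = 0.726 × [20.79 × ln(805/404) + 8.314 × ln(76/36.5)] = 14.8 J/K.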